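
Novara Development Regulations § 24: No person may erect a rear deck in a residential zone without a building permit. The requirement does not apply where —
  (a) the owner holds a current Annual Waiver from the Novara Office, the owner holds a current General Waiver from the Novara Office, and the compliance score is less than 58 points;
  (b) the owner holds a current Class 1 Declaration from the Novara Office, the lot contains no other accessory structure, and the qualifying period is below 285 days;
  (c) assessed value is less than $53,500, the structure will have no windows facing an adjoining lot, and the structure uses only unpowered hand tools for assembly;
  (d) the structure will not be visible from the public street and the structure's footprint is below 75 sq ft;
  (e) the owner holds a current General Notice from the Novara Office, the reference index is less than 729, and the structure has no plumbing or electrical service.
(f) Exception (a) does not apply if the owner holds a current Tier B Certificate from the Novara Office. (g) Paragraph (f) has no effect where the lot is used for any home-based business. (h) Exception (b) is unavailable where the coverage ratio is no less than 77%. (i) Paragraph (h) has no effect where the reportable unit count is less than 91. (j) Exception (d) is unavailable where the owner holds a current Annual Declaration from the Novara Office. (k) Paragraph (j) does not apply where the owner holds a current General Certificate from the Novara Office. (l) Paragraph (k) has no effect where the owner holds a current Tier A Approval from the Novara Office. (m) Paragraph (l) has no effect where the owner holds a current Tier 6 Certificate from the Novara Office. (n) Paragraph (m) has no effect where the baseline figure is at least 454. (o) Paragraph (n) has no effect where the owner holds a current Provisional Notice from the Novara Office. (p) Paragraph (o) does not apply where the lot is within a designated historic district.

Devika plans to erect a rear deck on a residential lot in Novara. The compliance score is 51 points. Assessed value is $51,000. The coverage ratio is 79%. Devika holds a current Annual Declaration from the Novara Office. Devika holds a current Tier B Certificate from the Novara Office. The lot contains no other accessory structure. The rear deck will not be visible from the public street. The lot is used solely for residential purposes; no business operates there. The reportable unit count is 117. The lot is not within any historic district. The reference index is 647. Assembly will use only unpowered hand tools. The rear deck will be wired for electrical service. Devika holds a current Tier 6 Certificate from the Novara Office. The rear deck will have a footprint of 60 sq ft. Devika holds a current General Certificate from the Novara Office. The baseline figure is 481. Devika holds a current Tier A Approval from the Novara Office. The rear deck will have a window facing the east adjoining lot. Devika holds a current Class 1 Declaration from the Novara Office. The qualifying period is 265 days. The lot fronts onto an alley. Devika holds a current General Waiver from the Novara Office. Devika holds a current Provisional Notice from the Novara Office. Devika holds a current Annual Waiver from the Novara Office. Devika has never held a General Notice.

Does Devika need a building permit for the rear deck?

No — exception (d) applies; Devika does not need a building permit.

All of (a)'s requirements are met (a current Annual Waiver is held; a current General Waiver is held; the compliance score is 51 points, less than the 58 points limit). But applying paragraphs (f)–(g): (f) applies — a current Tier B Certificate is held. (g) is inapplicable (the lot is solely residential), so (f) stands. (a) is therefore removed.
Exception (b): a current Class 1 Declaration is held; the lot has no other accessory structure; the qualifying period is 265 days, below the 285 days limit — every condition holds. But applying paragraphs (h)–(i): (h) is engaged — the coverage ratio is 79%, meeting the 77% threshold. (i) is not engaged (the reportable unit count is 117, not less than 91), so (h) stands. Exception (b) does not apply.
Exception (c) does not apply: a window faces an adjoining lot.
Exception (d)'s conditions are all satisfied: the structure will not be visible from the street; the structure's footprint is 60 sq ft, below the 75 sq ft limit. Under paragraphs (j)–(p): (j) applies (a current Annual Declaration is held), but is itself disapplied by (k): (k) is triggered — a current General Certificate is held. (l) applies (a current Tier A Approval is held), but is overridden by (m): (m) applies — a current Tier 6 Certificate is held. (n) is engaged (the baseline figure is 481, meeting the 454 threshold), but is displaced by (o): (o) operates against (n): a current Provisional Notice is held. (p) is not engaged (the lot is not in a historic district), so (o) stands. (d) remains available.
Exception (e) fails — there is no General Notice in force.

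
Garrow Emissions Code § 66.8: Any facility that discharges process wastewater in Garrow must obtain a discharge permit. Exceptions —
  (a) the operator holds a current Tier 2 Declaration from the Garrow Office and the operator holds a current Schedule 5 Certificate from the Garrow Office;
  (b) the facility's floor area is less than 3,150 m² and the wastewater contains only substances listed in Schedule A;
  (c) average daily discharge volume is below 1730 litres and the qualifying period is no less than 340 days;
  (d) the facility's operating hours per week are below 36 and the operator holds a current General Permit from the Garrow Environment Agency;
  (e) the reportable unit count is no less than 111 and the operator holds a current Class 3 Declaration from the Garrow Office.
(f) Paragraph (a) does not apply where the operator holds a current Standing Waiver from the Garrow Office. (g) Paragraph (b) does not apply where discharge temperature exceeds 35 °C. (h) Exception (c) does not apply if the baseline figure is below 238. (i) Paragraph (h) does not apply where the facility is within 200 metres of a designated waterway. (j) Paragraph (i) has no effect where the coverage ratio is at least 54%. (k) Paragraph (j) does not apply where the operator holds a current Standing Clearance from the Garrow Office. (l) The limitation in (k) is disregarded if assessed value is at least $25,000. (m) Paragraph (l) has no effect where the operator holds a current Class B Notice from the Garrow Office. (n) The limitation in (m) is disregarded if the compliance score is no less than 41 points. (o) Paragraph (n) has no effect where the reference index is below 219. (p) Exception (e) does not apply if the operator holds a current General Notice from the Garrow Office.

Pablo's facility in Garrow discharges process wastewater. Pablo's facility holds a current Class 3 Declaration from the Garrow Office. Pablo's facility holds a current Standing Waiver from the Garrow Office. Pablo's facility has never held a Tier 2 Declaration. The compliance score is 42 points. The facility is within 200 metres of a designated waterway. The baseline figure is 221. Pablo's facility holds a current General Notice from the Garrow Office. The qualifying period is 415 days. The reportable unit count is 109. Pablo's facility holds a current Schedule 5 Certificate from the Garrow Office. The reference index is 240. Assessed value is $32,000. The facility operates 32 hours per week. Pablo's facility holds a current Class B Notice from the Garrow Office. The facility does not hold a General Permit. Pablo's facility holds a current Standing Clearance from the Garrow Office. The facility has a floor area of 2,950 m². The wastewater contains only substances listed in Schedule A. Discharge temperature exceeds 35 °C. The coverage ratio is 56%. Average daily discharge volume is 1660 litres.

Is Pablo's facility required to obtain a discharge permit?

Exception (a) fails — no current Tier 2 Declaration is held.
All of (b)'s requirements are met (the facility's floor area is 2,950 m², less than the 3,150 m² limit; the wastewater is Schedule-A-only). But applying paragraph (g): (g) operates against (b): discharge temperature exceeds 35 °C. (b) is therefore removed.
Exception (c)'s conditions are all satisfied: average daily discharge volume is 1660 litres, below the 1730 litres limit; the qualifying period is 415 days, meeting the 340 days threshold. But applying paragraphs (h)–(o): (h) applies — the baseline figure is 221, below the 238 limit. (i) would limit (h) — the facility is within 200 m of a designated waterway — but (j) sets (i) aside: (j) operates — the coverage ratio is 56%, meeting the 54% threshold. (k) is engaged (a current Standing Clearance is held), but is itself disapplied by (l): (l) operates against (k): assessed value is $32,000, meeting the $25,000 threshold. (m) would limit (l) — a current Class B Notice is held — but (n) sets (m) aside: (n) operates against (m): the compliance score is 42 points, meeting the 41 points threshold. (o), which would lift (n), is not triggered — the reference index is 240, not below 219. Exception (c) does not apply.
Exception (d) does not apply: no General Permit is held.
Exception (e) requires that the reportable unit count is no less than 111; but the reportable unit count is 109, short of 111, so (e) is unavailable.
Every exception is unavailable, so the rule governs.

Yes — Pablo's facility must obtain a discharge permit.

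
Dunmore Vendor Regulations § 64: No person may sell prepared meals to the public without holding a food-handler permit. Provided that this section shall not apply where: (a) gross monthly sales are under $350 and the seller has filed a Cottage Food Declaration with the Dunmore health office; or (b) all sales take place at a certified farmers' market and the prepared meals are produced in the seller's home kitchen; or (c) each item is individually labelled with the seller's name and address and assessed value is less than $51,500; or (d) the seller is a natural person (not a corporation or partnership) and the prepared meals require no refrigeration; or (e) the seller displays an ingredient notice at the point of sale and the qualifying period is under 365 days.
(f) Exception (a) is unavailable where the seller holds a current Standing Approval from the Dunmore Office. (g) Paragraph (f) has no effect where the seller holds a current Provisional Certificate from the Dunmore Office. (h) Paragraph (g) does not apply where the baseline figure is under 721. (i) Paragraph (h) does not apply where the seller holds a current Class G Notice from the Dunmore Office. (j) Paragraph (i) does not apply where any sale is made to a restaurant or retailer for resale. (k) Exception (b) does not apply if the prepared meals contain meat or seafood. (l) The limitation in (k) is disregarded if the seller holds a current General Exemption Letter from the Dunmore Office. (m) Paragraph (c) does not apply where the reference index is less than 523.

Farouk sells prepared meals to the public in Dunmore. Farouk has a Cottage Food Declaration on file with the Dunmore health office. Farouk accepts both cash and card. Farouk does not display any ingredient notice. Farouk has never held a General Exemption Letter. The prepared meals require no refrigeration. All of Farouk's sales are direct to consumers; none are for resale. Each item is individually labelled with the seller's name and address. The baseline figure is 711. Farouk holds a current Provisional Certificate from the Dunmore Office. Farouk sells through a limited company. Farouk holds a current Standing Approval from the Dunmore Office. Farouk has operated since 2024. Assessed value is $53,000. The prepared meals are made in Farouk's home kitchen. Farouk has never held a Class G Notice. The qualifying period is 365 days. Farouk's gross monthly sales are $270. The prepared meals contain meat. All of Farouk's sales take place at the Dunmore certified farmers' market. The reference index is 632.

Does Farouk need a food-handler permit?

Exception (a)'s conditions are all satisfied: gross monthly sales are $270, under the $350 limit; a Cottage Food Declaration is on file. But: (f) operates against (a): a current Standing Approval is held. (g) is engaged (a current Provisional Certificate is held), but is displaced by (h): (h) operates against (g): the baseline figure is 711, under the 721 limit. (i) does not operate here (no current Class G Notice is held), so (h) stands. Exception (a) does not apply.
Exception (b) is satisfied on its face — all sales are at a certified farmers' market; the prepared meals are home-kitchen produced. But: (k) is triggered — the prepared meals contain meat. (l) is not triggered (no current General Exemption Letter is held), so (k) stands. (b) is therefore removed.
Exception (c) does not apply: assessed value is $53,000, not less than $51,500.
Exception (d) fails — the seller operates through a limited company.
Exception (e) requires that the seller displays an ingredient notice at the point of sale; but no ingredient notice is displayed, so (e) is unavailable.
None of the exceptions is available; § 64 applies in full.

Yes — Farouk must hold a food-handler permit.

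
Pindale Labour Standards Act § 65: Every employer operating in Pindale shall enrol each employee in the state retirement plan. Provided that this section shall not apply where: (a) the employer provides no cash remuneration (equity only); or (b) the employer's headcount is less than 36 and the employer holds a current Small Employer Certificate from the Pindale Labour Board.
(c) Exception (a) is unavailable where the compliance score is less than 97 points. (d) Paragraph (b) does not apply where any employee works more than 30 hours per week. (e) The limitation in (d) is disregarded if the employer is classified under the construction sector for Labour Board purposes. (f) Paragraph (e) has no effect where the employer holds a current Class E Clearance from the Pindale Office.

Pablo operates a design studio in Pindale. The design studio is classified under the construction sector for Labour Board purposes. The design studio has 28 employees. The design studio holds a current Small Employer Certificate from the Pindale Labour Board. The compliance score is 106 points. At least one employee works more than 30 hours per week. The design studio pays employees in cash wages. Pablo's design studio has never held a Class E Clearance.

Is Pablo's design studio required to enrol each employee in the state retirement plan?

No — exception (b) applies; Pablo's design studio is not required to enrol each employee in the state retirement plan.

Exception (a) requires that the employer provides no cash remuneration (equity only); but employees are paid cash wages, so (a) is unavailable.
Exception (b)'s conditions are all satisfied: the employer's headcount is 28, less than the 36 limit; a current Small Employer Certificate is held. Applying paragraphs (d)–(f): (d) is engaged (at least one employee exceeds 30 hours/week), but is overridden by (e): (e) operates — the design studio is classified under the construction sector. (f), which would lift (e), is inapplicable — no current Class E Clearance is held. (b) remains available.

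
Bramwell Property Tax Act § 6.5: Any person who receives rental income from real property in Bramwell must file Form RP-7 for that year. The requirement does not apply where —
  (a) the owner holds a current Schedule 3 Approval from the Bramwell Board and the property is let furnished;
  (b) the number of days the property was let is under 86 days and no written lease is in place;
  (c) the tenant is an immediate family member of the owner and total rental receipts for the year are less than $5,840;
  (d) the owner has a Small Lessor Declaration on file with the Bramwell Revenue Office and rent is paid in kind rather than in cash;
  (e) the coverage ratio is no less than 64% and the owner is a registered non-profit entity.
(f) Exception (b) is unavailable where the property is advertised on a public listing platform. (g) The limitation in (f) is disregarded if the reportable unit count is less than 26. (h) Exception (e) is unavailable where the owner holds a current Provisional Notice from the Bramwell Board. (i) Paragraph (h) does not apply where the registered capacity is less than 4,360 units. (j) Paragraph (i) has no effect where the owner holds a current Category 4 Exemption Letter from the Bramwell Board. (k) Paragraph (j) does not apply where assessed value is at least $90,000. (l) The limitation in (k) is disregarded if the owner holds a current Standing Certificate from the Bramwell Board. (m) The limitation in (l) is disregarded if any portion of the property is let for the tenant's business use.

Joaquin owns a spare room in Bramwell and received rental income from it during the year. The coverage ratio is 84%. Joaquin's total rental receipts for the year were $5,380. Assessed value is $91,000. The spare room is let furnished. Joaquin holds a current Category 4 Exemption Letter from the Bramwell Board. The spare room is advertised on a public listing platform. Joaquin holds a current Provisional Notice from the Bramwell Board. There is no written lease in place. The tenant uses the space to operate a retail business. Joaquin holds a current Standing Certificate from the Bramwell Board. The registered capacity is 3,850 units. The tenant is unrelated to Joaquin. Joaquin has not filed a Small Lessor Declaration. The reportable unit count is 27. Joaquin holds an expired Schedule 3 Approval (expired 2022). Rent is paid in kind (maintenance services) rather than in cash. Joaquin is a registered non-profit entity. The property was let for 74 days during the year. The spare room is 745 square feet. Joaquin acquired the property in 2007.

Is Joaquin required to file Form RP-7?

Exception (a) fails — there is no Schedule 3 Approval in force.
Exception (b)'s conditions are all satisfied: the number of days the property was let is 74 days, under the 86 days limit; there is no written lease. But: (f) operates against (b): the property is publicly advertised. (g), which would lift (f), does not operate here — the reportable unit count is 27, not less than 26. Exception (b) does not apply.
Exception (c) requires that the tenant is an immediate family member of the owner; but the tenant is unrelated to the owner, so (c) is unavailable.
Exception (d) requires that the owner has a Small Lessor Declaration on file with the Bramwell Revenue Office; but no Small Lessor Declaration is on file, so (d) is unavailable.
Exception (e): the coverage ratio is 84%, meeting the 64% threshold; Joaquin is a registered non-profit — every condition holds. Under paragraphs (h)–(m): (h) would limit (e) — a current Provisional Notice is held — but (i) sets (h) aside: (i) operates — the registered capacity is 3,850 units, less than the 4,360 units limit. (j) is engaged (a current Category 4 Exemption Letter is held), but is overridden by (k): (k) is engaged — assessed value is $91,000, meeting the $90,000 threshold. (l) is triggered (a current Standing Certificate is held), but is itself disapplied by (m): (m) is triggered — the space is let for business use. So (e) applies.

No — exception (e) applies; Joaquin is not required to file Form RP-7.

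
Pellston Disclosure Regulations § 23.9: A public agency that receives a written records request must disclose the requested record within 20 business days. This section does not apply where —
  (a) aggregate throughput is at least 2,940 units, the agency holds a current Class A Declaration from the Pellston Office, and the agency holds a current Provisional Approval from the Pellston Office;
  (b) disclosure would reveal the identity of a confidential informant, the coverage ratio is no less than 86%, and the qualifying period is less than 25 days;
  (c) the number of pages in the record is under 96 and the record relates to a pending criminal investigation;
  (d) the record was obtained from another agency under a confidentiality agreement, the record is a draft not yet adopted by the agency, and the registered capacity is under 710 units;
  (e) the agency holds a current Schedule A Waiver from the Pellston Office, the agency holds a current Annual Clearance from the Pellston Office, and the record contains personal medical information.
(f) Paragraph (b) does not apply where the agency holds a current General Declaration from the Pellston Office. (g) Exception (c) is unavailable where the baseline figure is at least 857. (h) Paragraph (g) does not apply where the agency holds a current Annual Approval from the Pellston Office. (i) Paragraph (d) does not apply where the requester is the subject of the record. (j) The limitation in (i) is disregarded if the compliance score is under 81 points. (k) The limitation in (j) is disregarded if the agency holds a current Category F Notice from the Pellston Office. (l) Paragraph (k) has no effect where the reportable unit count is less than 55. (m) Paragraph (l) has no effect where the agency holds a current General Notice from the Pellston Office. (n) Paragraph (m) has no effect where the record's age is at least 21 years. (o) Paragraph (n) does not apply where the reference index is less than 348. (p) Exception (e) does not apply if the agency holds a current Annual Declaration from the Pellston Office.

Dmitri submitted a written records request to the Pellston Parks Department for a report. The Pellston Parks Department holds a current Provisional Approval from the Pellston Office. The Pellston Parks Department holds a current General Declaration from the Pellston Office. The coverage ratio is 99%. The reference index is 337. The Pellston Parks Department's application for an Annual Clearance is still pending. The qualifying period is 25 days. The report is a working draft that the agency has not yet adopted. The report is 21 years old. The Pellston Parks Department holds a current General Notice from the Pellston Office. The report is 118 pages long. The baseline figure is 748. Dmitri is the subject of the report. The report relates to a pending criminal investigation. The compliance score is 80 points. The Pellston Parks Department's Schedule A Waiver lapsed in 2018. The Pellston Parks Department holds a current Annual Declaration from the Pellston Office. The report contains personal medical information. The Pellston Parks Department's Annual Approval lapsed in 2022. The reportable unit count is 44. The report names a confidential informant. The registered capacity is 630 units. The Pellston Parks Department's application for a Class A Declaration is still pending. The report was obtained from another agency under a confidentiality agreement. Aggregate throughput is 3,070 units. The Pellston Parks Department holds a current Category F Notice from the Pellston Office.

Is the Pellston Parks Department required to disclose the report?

Yes — the Pellston Parks Department must disclose the report.

Exception (a) does not apply: there is no Class A Declaration in force.
Exception (b) requires that the qualifying period is less than 25 days; but the qualifying period is 25 days, not less than 25 days, so (b) is unavailable.
Exception (c) does not apply: the number of pages in the record is 118, not under 96.
Exception (d): the report was obtained under a confidentiality agreement; the report is an unadopted draft; the registered capacity is 630 units, under the 710 units limit — every condition holds. However, paragraphs (i)–(o) must be considered: (i) is triggered — Dmitri is the subject of the report. (j) would limit (i) — the compliance score is 80 points, under the 81 points limit — but (k) sets (j) aside: (k) is engaged — a current Category F Notice is held. (l) is engaged (the reportable unit count is 44, less than the 55 limit), but is set aside by (m): (m) is triggered — a current General Notice is held. (n) operates (the record's age is 21 years, meeting the 21 years threshold), but yields to (o): (o) operates against (n): the reference index is 337, less than the 348 limit. So (d) is unavailable.
Exception (e) fails — the Schedule A Waiver is not current.
No exception displaces § 23.9.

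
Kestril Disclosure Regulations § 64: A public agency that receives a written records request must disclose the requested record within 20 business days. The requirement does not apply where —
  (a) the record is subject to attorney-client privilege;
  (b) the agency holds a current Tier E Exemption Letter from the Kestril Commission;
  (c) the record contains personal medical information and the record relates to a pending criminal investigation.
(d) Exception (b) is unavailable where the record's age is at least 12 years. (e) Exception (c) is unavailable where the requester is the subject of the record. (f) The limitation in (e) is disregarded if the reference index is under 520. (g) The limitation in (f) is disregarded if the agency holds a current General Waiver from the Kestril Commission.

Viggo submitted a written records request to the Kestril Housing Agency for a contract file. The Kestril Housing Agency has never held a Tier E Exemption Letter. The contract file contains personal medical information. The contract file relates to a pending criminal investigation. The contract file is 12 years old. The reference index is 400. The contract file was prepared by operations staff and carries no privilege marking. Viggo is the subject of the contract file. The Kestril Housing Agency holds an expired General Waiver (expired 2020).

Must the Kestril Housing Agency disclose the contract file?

No — exception (c) applies; the Kestril Housing Agency is not required to disclose the contract file.

Exception (a) requires that the record is subject to attorney-client privilege; but the contract file carries no privilege marking, so (a) is unavailable.
Exception (b) fails — there is no Tier E Exemption Letter in force.
Exception (c)'s conditions are all satisfied: the contract file contains personal medical information; the contract file relates to a pending investigation. Considering the limiting provisions: (e) would limit (c) — Viggo is the subject of the contract file — but (f) sets (e) aside: (f) is triggered — the reference index is 400, under the 520 limit. (g), which would lift (f), is not triggered — no current General Waiver is held. So (c) applies.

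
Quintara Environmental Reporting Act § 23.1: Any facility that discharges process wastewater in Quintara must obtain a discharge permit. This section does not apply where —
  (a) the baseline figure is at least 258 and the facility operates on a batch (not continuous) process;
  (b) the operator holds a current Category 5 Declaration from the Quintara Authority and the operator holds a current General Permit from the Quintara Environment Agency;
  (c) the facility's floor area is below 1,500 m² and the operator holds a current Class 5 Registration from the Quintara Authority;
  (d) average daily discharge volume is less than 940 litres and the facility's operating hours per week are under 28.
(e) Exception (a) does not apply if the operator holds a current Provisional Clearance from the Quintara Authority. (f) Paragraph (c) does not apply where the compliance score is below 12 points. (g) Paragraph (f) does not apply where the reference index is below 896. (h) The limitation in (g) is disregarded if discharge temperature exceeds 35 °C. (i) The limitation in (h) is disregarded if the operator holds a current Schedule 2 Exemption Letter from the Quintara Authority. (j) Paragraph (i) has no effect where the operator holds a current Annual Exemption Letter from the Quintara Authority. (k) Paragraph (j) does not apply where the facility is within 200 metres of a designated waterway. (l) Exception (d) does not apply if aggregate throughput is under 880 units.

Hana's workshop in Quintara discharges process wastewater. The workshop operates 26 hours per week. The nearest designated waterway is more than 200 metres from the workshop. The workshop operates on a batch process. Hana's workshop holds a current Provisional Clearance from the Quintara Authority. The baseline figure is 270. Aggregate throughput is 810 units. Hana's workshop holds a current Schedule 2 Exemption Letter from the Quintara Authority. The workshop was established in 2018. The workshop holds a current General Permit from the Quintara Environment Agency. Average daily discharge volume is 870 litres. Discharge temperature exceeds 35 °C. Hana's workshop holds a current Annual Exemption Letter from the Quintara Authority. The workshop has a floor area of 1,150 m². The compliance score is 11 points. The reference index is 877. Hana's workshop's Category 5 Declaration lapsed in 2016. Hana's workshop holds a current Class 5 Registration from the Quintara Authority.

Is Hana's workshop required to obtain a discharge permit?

Yes — Hana's workshop must obtain a discharge permit.

Exception (a)'s conditions are all satisfied: the baseline figure is 270, meeting the 258 threshold; the facility operates on a batch process. But: (e) operates against (a): a current Provisional Clearance is held. So (a) is unavailable.
Exception (b) fails — the Category 5 Declaration is not current.
All of (c)'s requirements are met (the facility's floor area is 1,150 m², below the 1,500 m² limit; a current Class 5 Registration is held). Turning to paragraphs (f)–(k): (f) operates — the compliance score is 11 points, below the 12 points limit. (g) would limit (f) — the reference index is 877, below the 896 limit — but (h) sets (g) aside: (h) applies — discharge temperature exceeds 35 °C. (i) applies (a current Schedule 2 Exemption Letter is held), but is itself disapplied by (j): (j) operates — a current Annual Exemption Letter is held. (k), which would lift (j), is not triggered — the workshop is more than 200 m from any designated waterway. Exception (c) does not apply.
Exception (d)'s conditions are all satisfied: average daily discharge volume is 870 litres, less than the 940 litres limit; the facility's operating hours per week are 26, under the 28 limit. But: (l) operates — aggregate throughput is 810 units, under the 880 units limit. So (d) is unavailable.
No exception displaces § 23.1.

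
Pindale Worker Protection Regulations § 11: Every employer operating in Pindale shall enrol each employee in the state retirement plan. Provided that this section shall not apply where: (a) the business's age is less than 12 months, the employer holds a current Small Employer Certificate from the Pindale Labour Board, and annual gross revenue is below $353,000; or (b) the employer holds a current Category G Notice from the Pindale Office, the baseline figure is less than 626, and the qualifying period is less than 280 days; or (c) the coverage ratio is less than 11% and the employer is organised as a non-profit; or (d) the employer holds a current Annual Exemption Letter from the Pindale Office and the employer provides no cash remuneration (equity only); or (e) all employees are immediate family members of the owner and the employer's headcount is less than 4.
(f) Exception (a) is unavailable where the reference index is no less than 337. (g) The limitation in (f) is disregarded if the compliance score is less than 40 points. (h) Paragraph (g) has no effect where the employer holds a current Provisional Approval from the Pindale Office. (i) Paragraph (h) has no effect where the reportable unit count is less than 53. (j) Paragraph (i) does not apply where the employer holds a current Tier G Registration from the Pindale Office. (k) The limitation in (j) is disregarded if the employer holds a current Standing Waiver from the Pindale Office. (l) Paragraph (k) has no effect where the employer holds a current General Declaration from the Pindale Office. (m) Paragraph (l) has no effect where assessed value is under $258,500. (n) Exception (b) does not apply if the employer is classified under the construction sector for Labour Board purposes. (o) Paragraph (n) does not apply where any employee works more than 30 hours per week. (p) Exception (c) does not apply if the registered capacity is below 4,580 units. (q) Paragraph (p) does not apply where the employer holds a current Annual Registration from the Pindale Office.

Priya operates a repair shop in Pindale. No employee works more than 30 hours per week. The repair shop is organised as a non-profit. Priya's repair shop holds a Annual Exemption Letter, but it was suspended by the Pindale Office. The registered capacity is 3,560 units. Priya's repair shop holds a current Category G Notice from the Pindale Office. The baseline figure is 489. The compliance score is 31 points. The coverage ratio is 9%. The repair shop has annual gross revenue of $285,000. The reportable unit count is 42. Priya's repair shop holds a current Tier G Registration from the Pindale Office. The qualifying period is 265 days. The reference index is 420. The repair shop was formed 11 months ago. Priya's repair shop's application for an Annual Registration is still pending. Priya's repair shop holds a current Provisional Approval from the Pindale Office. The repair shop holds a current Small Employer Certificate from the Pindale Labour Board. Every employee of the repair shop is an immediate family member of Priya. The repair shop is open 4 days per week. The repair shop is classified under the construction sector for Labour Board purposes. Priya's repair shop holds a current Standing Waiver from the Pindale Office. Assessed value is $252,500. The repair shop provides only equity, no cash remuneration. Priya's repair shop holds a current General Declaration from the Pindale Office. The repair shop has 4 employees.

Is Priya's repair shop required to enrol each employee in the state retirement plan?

No — exception (a) applies; Priya's repair shop is not required to enrol each employee in the state retirement plan.

Exception (a): the business's age is 11 months, less than the 12 months limit; a current Small Employer Certificate is held; annual gross revenue is $285,000, below the $353,000 limit — every condition holds. As to paragraphs (f)–(m): (f) would limit (a) — the reference index is 420, meeting the 337 threshold — but (g) sets (f) aside: (g) operates against (f): the compliance score is 31 points, less than the 40 points limit. (h) is triggered (a current Provisional Approval is held), but is itself disapplied by (i): (i) operates — the reportable unit count is 42, less than the 53 limit. (j) would limit (i) — a current Tier G Registration is held — but (k) sets (j) aside: (k) is triggered — a current Standing Waiver is held. (l) would limit (k) — a current General Declaration is held — but (m) sets (l) aside: (m) operates against (l): assessed value is $252,500, under the $258,500 limit. (a) remains available.
All of (b)'s requirements are met (a current Category G Notice is held; the baseline figure is 489, less than the 626 limit; the qualifying period is 265 days, less than the 280 days limit). Turning to paragraphs (n)–(o): (n) operates against (b): the repair shop is classified under the construction sector. (o), which would lift (n), does not operate here — no employee exceeds 30 hours/week. So (b) is unavailable.
Exception (c): the coverage ratio is 9%, less than the 11% limit; the employer is a non-profit — every condition holds. However, paragraphs (p)–(q) must be considered: (p) operates — the registered capacity is 3,560 units, below the 4,580 units limit. (q), which would lift (p), does not operate here — the Annual Registration is not current. (c) is therefore removed.
Exception (d) fails — the Annual Exemption Letter is not current.
Exception (e) requires that the employer's headcount is less than 4; but the employer's headcount is 4, not less than 4, so (e) is unavailable.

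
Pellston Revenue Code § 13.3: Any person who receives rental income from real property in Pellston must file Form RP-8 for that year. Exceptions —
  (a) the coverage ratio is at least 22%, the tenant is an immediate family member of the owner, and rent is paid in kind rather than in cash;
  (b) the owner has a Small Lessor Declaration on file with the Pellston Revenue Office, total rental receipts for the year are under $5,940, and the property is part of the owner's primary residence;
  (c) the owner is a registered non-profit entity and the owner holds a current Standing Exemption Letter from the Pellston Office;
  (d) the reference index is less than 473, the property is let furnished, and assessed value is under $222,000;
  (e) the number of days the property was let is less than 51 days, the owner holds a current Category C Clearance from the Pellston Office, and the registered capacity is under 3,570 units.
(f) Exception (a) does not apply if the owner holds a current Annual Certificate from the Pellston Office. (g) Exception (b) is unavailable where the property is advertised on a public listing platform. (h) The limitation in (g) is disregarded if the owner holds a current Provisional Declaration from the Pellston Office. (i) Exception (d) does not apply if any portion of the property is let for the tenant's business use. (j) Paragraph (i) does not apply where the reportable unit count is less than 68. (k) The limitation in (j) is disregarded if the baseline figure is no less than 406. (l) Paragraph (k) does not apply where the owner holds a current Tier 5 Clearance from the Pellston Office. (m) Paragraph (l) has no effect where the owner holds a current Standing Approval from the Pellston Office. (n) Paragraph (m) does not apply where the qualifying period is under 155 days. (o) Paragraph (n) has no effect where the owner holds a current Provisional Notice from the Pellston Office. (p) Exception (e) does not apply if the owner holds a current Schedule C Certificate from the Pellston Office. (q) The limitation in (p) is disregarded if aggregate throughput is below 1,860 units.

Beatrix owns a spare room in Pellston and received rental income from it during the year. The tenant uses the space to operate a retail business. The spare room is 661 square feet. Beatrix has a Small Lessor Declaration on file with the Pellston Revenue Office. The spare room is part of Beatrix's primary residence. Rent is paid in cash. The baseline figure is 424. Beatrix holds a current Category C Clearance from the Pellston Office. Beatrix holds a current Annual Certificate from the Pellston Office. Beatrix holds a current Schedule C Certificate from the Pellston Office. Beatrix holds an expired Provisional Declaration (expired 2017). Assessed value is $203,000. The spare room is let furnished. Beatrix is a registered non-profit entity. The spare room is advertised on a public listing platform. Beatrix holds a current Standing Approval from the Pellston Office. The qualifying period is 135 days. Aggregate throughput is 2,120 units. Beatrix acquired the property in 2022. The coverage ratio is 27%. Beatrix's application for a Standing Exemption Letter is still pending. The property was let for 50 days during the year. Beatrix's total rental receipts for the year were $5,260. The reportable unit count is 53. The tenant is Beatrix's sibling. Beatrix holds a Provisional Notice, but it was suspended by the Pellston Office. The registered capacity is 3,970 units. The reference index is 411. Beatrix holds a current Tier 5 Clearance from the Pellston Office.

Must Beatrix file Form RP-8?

Exception (a) fails — rent is paid in cash.
Exception (b)'s conditions are all satisfied: a Small Lessor Declaration is on file; total rental receipts for the year are $5,260, under the $5,940 limit; the spare room is part of the primary residence. But applying paragraphs (g)–(h): (g) operates against (b): the property is publicly advertised. (h), which would lift (g), is inapplicable — there is no Provisional Declaration in force. Exception (b) does not apply.
Exception (c) fails — no current Standing Exemption Letter is held.
Exception (d) is satisfied on its face — the reference index is 411, less than the 473 limit; the property is let furnished; assessed value is $203,000, under the $222,000 limit. As to paragraphs (i)–(o): (i) is triggered (the space is let for business use), but is overridden by (j): (j) operates against (i): the reportable unit count is 53, less than the 68 limit. (k) would limit (j) — the baseline figure is 424, meeting the 406 threshold — but (l) sets (k) aside: (l) operates against (k): a current Tier 5 Clearance is held. (m) would limit (l) — a current Standing Approval is held — but (n) sets (m) aside: (n) operates against (m): the qualifying period is 135 days, under the 155 days limit. (o), which would lift (n), is not engaged — no current Provisional Notice is held. So (d) applies.
Exception (e) fails — the registered capacity is 3,970 units, not under 3,570 units.

No — exception (d) applies; Beatrix is not required to file Form RP-8.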